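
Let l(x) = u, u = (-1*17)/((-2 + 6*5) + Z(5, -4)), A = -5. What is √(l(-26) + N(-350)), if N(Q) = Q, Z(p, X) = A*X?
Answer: I*√50451/12 ≈ 18.718*I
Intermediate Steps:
Z(p, X) = -5*X
u = -17/48 (u = (-1*17)/((-2 + 6*5) - 5*(-4)) = -17/((-2 + 30) + 20) = -17/(28 + 20) = -17/48 ≈ -0.35417)
l(x) = -17/48
√(l(-26) + N(-350)) = √(-17/48 - 350) = √(-16817/48) = I*√50451/12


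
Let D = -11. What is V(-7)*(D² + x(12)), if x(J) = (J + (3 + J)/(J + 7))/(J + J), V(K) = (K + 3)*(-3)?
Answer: 55419/38 ≈ 1458.4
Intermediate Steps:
V(K) = -9 - 3*K (V(K) = (3 + K)*(-3) = -9 - 3*K)
x(J) = (J + (3 + J)/(7 + J))/(2*J) (x(J) = (J + (3 + J)/(7 + J))/((2*J)) = (J + (3 + J)/(7 + J))*(1/(2*J)) = (J + (3 + J)/(7 + J))/(2*J))
V(-7)*(D² + x(12)) = (-9 - 3*(-7))*((-11)² + (½)*(3 + 12² + 8*12)/(12*(7 + 12))) = (-9 + 21)*(121 + (½)*(1/12)*(3 + 144 + 96)/19) = 12*(121 + (½)*(1/12)*(1/19)*243) = 12*(121 + 81/152) = 12*(18473/152) = 55419/38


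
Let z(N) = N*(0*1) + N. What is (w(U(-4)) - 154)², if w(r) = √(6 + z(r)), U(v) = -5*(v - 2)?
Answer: 21904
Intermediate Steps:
U(v) = 10 - 5*v (U(v) = -5*(-2 + v) = 10 - 5*v)
z(N) = N (z(N) = N*0 + N = 0 + N = N)
w(r) = √(6 + r)
(w(U(-4)) - 154)² = (√(6 + (10 - 5*(-4))) - 154)² = (√(6 + (10 + 20)) - 154)² = (√(6 + 30) - 154)² = (√36 - 154)² = (6 - 154)² = (-148)² = 21904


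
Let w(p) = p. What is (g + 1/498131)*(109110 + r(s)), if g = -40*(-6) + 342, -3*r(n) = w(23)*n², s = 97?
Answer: 32157935730289/1494393 ≈ 2.1519e+7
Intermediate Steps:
r(n) = -23*n²/3
g = 582 (g = 240 + 342 = 582)
(g + 1/498131)*(109110 + r(s)) = (582 + 1/498131)*(109110 - 23/3*97²) = (582 + 1/498131)*(109110 - 23/3*9409) = 289912243*(109110 - 216407/3)/498131 = (289912243/498131)*(110923/3) = 32157935730289/1494393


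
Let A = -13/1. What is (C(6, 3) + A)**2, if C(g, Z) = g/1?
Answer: 49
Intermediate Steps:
A = -13 (A = -13*1 = -13)
C(g, Z) = g (C(g, Z) = g*1 = g)
(C(6, 3) + A)**2 = (6 - 13)**2 = (-7)**2 = 49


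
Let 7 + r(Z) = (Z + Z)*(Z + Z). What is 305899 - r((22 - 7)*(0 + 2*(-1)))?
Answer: 302306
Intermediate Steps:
r(Z) = -7 + 4*Z**2 (r(Z) = -7 + (Z + Z)*(Z + Z) = -7 + (2*Z)*(2*Z) = -7 + 4*Z**2)
305899 - r((22 - 7)*(0 + 2*(-1))) = 305899 - (-7 + 4*((22 - 7)*(0 + 2*(-1)))**2) = 305899 - (-7 + 4*(15*(0 - 2))**2) = 305899 - (-7 + 4*(15*(-2))**2) = 305899 - (-7 + 4*(-30)**2) = 305899 - (-7 + 4*900) = 305899 - (-7 + 3600) = 305899 - 1*3593 = 305899 - 3593 = 302306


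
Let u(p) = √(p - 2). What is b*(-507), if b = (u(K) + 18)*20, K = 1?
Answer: -182520 - 10140*I ≈ -1.8252e+5 - 10140.0*I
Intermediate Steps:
u(p) = √(-2 + p)
b = 360 + 20*I (b = (√(-2 + 1) + 18)*20 = (√(-1) + 18)*20 = (I + 18)*20 = (18 + I)*20 = 360 + 20*I ≈ 360.0 + 20.0*I)
b*(-507) = (360 + 20*I)*(-507) = -182520 - 10140*I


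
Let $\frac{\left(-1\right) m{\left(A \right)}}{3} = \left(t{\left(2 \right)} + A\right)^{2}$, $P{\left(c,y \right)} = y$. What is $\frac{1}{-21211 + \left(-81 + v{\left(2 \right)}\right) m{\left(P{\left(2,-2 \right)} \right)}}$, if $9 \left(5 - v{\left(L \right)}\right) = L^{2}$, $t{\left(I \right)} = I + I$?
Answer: $- \frac{3}{60881} \approx -4.9276 \cdot 10^{-5}$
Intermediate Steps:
$t{\left(I \right)} = 2 I$
$m{\left(A \right)} = - 3 \left(4 + A\right)^{2}$ ($m{\left(A \right)} = - 3 \left(2 \cdot 2 + A\right)^{2} = - 3 \left(4 + A\right)^{2}$)
$v{\left(L \right)} = 5 - \frac{L^{2}}{9}$
$\frac{1}{-21211 + \left(-81 + v{\left(2 \right)}\right) m{\left(P{\left(2,-2 \right)} \right)}} = \frac{1}{-21211 + \left(-81 + \left(5 - \frac{2^{2}}{9}\right)\right) \left(- 3 \left(4 - 2\right)^{2}\right)} = \frac{1}{-21211 + \left(-81 + \left(5 - \frac{4}{9}\right)\right) \left(- 3 \cdot 2^{2}\right)} = \frac{1}{-21211 + \left(-81 + \left(5 - \frac{4}{9}\right)\right) \left(\left(-3\right) 4\right)} = \frac{1}{-21211 + \left(-81 + \frac{41}{9}\right) \left(-12\right)} = \frac{1}{-21211 - - \frac{2752}{3}} = \frac{1}{-21211 + \frac{2752}{3}} = \frac{1}{- \frac{60881}{3}} = - \frac{3}{60881}$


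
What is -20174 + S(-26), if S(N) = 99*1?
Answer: -20075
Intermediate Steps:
S(N) = 99
-20174 + S(-26) = -20174 + 99 = -20075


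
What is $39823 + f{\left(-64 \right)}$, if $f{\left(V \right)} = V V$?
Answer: $43919$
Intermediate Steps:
$f{\left(V \right)} = V^{2}$
$39823 + f{\left(-64 \right)} = 39823 + \left(-64\right)^{2} = 39823 + 4096 = 43919$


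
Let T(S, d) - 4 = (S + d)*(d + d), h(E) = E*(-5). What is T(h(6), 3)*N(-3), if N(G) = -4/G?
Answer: -632/3 ≈ -210.67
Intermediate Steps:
h(E) = -5*E
T(S, d) = 4 + 2*d*(S + d) (T(S, d) = 4 + (S + d)*(d + d) = 4 + (S + d)*(2*d) = 4 + 2*d*(S + d))
T(h(6), 3)*N(-3) = (4 + 2*3² + 2*(-5*6)*3)*(-4/(-3)) = (4 + 2*9 + 2*(-30)*3)*(-4*(-⅓)) = (4 + 18 - 180)*(4/3) = -158*4/3 = -632/3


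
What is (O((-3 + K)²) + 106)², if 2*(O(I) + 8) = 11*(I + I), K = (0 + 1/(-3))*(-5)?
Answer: 1119364/81 ≈ 13819.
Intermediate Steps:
K = 5/3 (K = (0 - ⅓)*(-5) = -⅓*(-5) = 5/3 ≈ 1.6667)
O(I) = -8 + 11*I (O(I) = -8 + (11*(I + I))/2 = -8 + (11*(2*I))/2 = -8 + (22*I)/2 = -8 + 11*I)
(O((-3 + K)²) + 106)² = ((-8 + 11*(-3 + 5/3)²) + 106)² = ((-8 + 11*(-4/3)²) + 106)² = ((-8 + 11*(16/9)) + 106)² = ((-8 + 176/9) + 106)² = (104/9 + 106)² = (1058/9)² = 1119364/81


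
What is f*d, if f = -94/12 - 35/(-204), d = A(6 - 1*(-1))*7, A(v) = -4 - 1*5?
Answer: 32823/68 ≈ 482.69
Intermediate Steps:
A(v) = -9 (A(v) = -4 - 5 = -9)
d = -63 (d = -9*7 = -63)
f = -521/68 (f = -94*1/12 - 35*(-1/204) = -47/6 + 35/204 = -521/68 ≈ -7.6618)
f*d = -521/68*(-63) = 32823/68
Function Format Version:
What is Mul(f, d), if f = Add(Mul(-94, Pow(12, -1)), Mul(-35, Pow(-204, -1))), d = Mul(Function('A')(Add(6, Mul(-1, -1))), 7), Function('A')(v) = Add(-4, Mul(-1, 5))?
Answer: Rational(32823, 68) ≈ 482.69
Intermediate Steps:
Function('A')(v) = -9 (Function('A')(v) = Add(-4, -5) = -9)
d = -63 (d = Mul(-9, 7) = -63)
f = Rational(-521, 68) (f = Add(Mul(-94, Rational(1, 12)), Mul(-35, Rational(-1, 204))) = Add(Rational(-47, 6), Rational(35, 204)) = Rational(-521, 68) ≈ -7.6618)
Mul(f, d) = Mul(Rational(-521, 68), -63) = Rational(32823, 68)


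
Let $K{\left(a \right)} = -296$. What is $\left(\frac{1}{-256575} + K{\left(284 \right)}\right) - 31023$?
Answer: $- \frac{8035672426}{256575} \approx -31319.0$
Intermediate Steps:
$\left(\frac{1}{-256575} + K{\left(284 \right)}\right) - 31023 = \left(\frac{1}{-256575} - 296\right) - 31023 = \left(- \frac{1}{256575} - 296\right) - 31023 = - \frac{75946201}{256575} - 31023 = - \frac{8035672426}{256575}$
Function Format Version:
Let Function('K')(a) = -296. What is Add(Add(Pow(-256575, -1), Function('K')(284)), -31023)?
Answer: Rational(-8035672426, 256575) ≈ -31319.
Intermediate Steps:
Add(Add(Pow(-256575, -1), Function('K')(284)), -31023) = Add(Add(Pow(-256575, -1), -296), -31023) = Add(Add(Rational(-1, 256575), -296), -31023) = Add(Rational(-75946201, 256575), -31023) = Rational(-8035672426, 256575)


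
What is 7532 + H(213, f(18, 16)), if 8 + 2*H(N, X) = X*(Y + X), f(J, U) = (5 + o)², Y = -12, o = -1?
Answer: 7560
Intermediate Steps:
f(J, U) = 16 (f(J, U) = (5 - 1)² = 4² = 16)
H(N, X) = -4 + X*(-12 + X)/2 (H(N, X) = -4 + (X*(-12 + X))/2 = -4 + X*(-12 + X)/2)
7532 + H(213, f(18, 16)) = 7532 + (-4 + (½)*16² - 6*16) = 7532 + (-4 + (½)*256 - 96) = 7532 + (-4 + 128 - 96) = 7532 + 28 = 7560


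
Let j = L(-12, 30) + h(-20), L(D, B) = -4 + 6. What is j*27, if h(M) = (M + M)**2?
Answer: 43254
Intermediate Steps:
h(M) = 4*M**2 (h(M) = (2*M)**2 = 4*M**2)
L(D, B) = 2
j = 1602 (j = 2 + 4*(-20)**2 = 2 + 4*400 = 2 + 1600 = 1602)
j*27 = 1602*27 = 43254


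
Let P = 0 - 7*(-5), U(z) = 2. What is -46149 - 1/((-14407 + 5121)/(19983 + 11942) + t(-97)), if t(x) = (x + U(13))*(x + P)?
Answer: -8677348691561/188028964 ≈ -46149.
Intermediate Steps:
P = 35 (P = 0 + 35 = 35)
t(x) = (2 + x)*(35 + x) (t(x) = (x + 2)*(x + 35) = (2 + x)*(35 + x))
-46149 - 1/((-14407 + 5121)/(19983 + 11942) + t(-97)) = -46149 - 1/((-14407 + 5121)/(19983 + 11942) + (70 + (-97)² + 37*(-97))) = -46149 - 1/(-9286/31925 + (70 + 9409 - 3589)) = -46149 - 1/(-9286*1/31925 + 5890) = -46149 - 1/(-9286/31925 + 5890) = -46149 - 1/188028964/31925 = -46149 - 1*31925/188028964 = -46149 - 31925/188028964 = -8677348691561/188028964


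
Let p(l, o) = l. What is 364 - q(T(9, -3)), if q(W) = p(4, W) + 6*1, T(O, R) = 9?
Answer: 354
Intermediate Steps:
q(W) = 10 (q(W) = 4 + 6*1 = 4 + 6 = 10)
364 - q(T(9, -3)) = 364 - 1*10 = 364 - 10 = 354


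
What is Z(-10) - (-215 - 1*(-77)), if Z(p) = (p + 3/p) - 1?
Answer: 1267/10 ≈ 126.70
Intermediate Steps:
Z(p) = -1 + p + 3/p
Z(-10) - (-215 - 1*(-77)) = (-1 - 10 + 3/(-10)) - (-215 - 1*(-77)) = (-1 - 10 + 3*(-⅒)) - (-215 + 77) = (-1 - 10 - 3/10) - 1*(-138) = -113/10 + 138 = 1267/10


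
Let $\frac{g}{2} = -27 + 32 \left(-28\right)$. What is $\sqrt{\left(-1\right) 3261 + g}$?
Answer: $i \sqrt{5107} \approx 71.463 i$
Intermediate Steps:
$g = -1846$ ($g = 2 \left(-27 + 32 \left(-28\right)\right) = 2 \left(-27 - 896\right) = 2 \left(-923\right) = -1846$)
$\sqrt{\left(-1\right) 3261 + g} = \sqrt{\left(-1\right) 3261 - 1846} = \sqrt{-3261 - 1846} = \sqrt{-5107} = i \sqrt{5107}$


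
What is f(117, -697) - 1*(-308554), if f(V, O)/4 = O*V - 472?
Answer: -19530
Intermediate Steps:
f(V, O) = -1888 + 4*O*V (f(V, O) = 4*(O*V - 472) = 4*(-472 + O*V) = -1888 + 4*O*V)
f(117, -697) - 1*(-308554) = (-1888 + 4*(-697)*117) - 1*(-308554) = (-1888 - 326196) + 308554 = -328084 + 308554 = -19530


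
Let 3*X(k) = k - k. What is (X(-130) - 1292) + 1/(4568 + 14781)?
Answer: -24998907/19349 ≈ -1292.0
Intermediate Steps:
X(k) = 0 (X(k) = (k - k)/3 = (1/3)*0 = 0)
(X(-130) - 1292) + 1/(4568 + 14781) = (0 - 1292) + 1/(4568 + 14781) = -1292 + 1/19349 = -24998907/19349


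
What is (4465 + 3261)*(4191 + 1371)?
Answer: 42972012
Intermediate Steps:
(4465 + 3261)*(4191 + 1371) = 7726*5562 = 42972012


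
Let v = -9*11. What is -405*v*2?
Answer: 80190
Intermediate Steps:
v = -99
-405*v*2 = -405*(-99)*2 = 40095*2 = 80190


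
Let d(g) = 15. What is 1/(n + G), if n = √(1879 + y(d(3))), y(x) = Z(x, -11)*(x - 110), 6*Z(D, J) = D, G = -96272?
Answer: -192544/18536592685 - 7*√134/18536592685 ≈ -1.0392e-5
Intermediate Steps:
Z(D, J) = D/6
y(x) = x*(-110 + x)/6 (y(x) = (x/6)*(x - 110) = (x/6)*(-110 + x) = x*(-110 + x)/6)
n = 7*√134/2 (n = √(1879 + (⅙)*15*(-110 + 15)) = √(1879 + (⅙)*15*(-95)) = √(1879 - 475/2) = √(3283/2) = 7*√134/2 ≈ 40.515)
1/(n + G) = 1/(7*√134/2 - 96272) = 1/(-96272 + 7*√134/2)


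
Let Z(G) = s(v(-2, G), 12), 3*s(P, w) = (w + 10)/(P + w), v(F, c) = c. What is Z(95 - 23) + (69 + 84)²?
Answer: 2949545/126 ≈ 23409.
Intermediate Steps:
s(P, w) = (10 + w)/(3*(P + w)) (s(P, w) = ((w + 10)/(P + w))/3 = ((10 + w)/(P + w))/3 = (10 + w)/(3*(P + w)))
Z(G) = 22/(3*(12 + G)) (Z(G) = (10 + 12)/(3*(G + 12)) = (⅓)*22/(12 + G) = 22/(3*(12 + G)))
Z(95 - 23) + (69 + 84)² = 22/(3*(12 + (95 - 23))) + (69 + 84)² = 22/(3*(12 + 72)) + 153² = (22/3)/84 + 23409 = (22/3)*(1/84) + 23409 = 11/126 + 23409 = 2949545/126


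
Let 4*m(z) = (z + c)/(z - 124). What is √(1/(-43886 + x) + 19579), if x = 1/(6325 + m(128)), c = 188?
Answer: √24287986442247611066490/1113782790 ≈ 139.93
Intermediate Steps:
m(z) = (188 + z)/(4*(-124 + z)) (m(z) = ((z + 188)/(z - 124))/4 = ((188 + z)/(-124 + z))/4 = (188 + z)/(4*(-124 + z)))
x = 4/25379 (x = 1/(6325 + (188 + 128)/(4*(-124 + 128))) = 1/(6325 + (¼)*316/4) = 1/(6325 + (¼)*(¼)*316) = 1/(6325 + 79/4) = 1/(25379/4) = 4/25379 ≈ 0.00015761)
√(1/(-43886 + x) + 19579) = √(1/(-43886 + 4/25379) + 19579) = √(1/(-1113782790/25379) + 19579) = √(-25379/1113782790 + 19579) = √(21806753220031/1113782790) = √24287986442247611066490/1113782790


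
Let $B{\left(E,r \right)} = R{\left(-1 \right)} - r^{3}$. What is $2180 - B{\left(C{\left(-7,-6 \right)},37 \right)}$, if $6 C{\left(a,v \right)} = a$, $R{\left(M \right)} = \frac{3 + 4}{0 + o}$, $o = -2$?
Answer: $\frac{105673}{2} \approx 52837.0$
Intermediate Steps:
$R{\left(M \right)} = - \frac{7}{2}$ ($R{\left(M \right)} = \frac{3 + 4}{0 - 2} = \frac{7}{-2} = 7 \left(- \frac{1}{2}\right) = - \frac{7}{2}$)
$C{\left(a,v \right)} = \frac{a}{6}$
$B{\left(E,r \right)} = - \frac{7}{2} - r^{3}$
$2180 - B{\left(C{\left(-7,-6 \right)},37 \right)} = 2180 - \left(- \frac{7}{2} - 37^{3}\right) = 2180 - \left(- \frac{7}{2} - 50653\right) = 2180 - - \frac{101313}{2} = 2180 + \frac{101313}{2} = \frac{105673}{2}$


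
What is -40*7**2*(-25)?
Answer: 49000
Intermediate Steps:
-40*7**2*(-25) = -40*49*(-25) = -1960*(-25) = 49000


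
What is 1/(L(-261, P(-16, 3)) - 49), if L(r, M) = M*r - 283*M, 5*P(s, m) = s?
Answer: 5/8459 ≈ 0.00059109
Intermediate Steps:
P(s, m) = s/5
L(r, M) = -283*M + M*r
1/(L(-261, P(-16, 3)) - 49) = 1/(((1/5)*(-16))*(-283 - 261) - 49) = 1/(-16/5*(-544) - 49) = 1/(8704/5 - 49) = 1/(8459/5) = 5/8459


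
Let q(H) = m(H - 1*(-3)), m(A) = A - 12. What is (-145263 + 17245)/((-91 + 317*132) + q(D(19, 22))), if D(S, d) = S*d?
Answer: -64009/21081 ≈ -3.0363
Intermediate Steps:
m(A) = -12 + A
q(H) = -9 + H (q(H) = -12 + (H - 1*(-3)) = -12 + (H + 3) = -12 + (3 + H) = -9 + H)
(-145263 + 17245)/((-91 + 317*132) + q(D(19, 22))) = (-145263 + 17245)/((-91 + 317*132) + (-9 + 19*22)) = -128018/((-91 + 41844) + (-9 + 418)) = -128018/(41753 + 409) = -128018/42162 = -128018*1/42162 = -64009/21081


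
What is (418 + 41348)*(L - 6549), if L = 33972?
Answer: 1145349018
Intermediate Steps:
(418 + 41348)*(L - 6549) = (418 + 41348)*(33972 - 6549) = 41766*27423 = 1145349018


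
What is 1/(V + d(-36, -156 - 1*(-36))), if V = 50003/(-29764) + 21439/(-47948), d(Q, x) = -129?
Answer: -89195267/11695917833 ≈ -0.0076262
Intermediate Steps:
V = -189728390/89195267 (V = 50003*(-1/29764) + 21439*(-1/47948) = -50003/29764 - 21439/47948 = -189728390/89195267 ≈ -2.1271)
1/(V + d(-36, -156 - 1*(-36))) = 1/(-189728390/89195267 - 129) = 1/(-11695917833/89195267) = -89195267/11695917833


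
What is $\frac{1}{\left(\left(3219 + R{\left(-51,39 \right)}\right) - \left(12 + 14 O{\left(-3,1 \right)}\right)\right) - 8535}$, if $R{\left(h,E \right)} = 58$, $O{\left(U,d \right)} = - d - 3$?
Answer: $- \frac{1}{5214} \approx -0.00019179$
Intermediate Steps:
$O{\left(U,d \right)} = -3 - d$
$\frac{1}{\left(\left(3219 + R{\left(-51,39 \right)}\right) - \left(12 + 14 O{\left(-3,1 \right)}\right)\right) - 8535} = \frac{1}{\left(\left(3219 + 58\right) - \left(12 + 14 \left(-3 - 1\right)\right)\right) - 8535} = \frac{1}{\left(3277 - \left(12 + 14 \left(-3 - 1\right)\right)\right) - 8535} = \frac{1}{\left(3277 - -44\right) - 8535} = \frac{1}{\left(3277 + \left(56 - 12\right)\right) - 8535} = \frac{1}{\left(3277 + 44\right) - 8535} = \frac{1}{3321 - 8535} = \frac{1}{-5214} = - \frac{1}{5214}$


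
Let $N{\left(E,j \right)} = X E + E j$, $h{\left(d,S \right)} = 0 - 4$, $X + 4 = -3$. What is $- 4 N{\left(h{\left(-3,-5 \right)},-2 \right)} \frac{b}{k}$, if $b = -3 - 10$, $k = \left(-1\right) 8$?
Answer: $-234$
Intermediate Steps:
$X = -7$ ($X = -4 - 3 = -7$)
$k = -8$
$b = -13$ ($b = -3 - 10 = -13$)
$h{\left(d,S \right)} = -4$ ($h{\left(d,S \right)} = 0 - 4 = -4$)
$N{\left(E,j \right)} = - 7 E + E j$
$- 4 N{\left(h{\left(-3,-5 \right)},-2 \right)} \frac{b}{k} = - 4 \left(- 4 \left(-7 - 2\right)\right) \left(- \frac{13}{-8}\right) = - 4 \left(\left(-4\right) \left(-9\right)\right) \left(\left(-13\right) \left(- \frac{1}{8}\right)\right) = \left(-4\right) 36 \cdot \frac{13}{8} = \left(-144\right) \frac{13}{8} = -234$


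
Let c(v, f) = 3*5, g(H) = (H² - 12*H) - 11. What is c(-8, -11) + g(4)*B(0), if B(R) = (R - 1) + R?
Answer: 58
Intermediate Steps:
g(H) = -11 + H² - 12*H
B(R) = -1 + 2*R (B(R) = (-1 + R) + R = -1 + 2*R)
c(v, f) = 15
c(-8, -11) + g(4)*B(0) = 15 + (-11 + 4² - 12*4)*(-1 + 2*0) = 15 + (-11 + 16 - 48)*(-1 + 0) = 15 - 43*(-1) = 15 + 43 = 58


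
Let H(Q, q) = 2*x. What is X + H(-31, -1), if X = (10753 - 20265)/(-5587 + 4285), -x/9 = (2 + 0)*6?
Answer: -135860/651 ≈ -208.69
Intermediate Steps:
x = -108 (x = -9*(2 + 0)*6 = -18*6 = -9*12 = -108)
H(Q, q) = -216 (H(Q, q) = 2*(-108) = -216)
X = 4756/651 (X = -9512/(-1302) = -9512*(-1/1302) = 4756/651 ≈ 7.3057)
X + H(-31, -1) = 4756/651 - 216 = -135860/651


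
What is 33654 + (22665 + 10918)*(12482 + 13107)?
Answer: 859389041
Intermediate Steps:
33654 + (22665 + 10918)*(12482 + 13107) = 33654 + 33583*25589 = 33654 + 859355387 = 859389041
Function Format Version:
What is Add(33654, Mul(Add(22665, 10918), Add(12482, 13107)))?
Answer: 859389041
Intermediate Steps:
Add(33654, Mul(Add(22665, 10918), Add(12482, 13107))) = Add(33654, Mul(33583, 25589)) = Add(33654, 859355387) = 859389041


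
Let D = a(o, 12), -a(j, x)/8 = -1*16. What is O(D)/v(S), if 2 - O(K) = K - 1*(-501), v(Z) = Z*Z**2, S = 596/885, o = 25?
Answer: -434607636375/211708736 ≈ -2052.9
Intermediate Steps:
a(j, x) = 128 (a(j, x) = -(-8)*16 = -8*(-16) = 128)
S = 596/885 (S = 596*(1/885) = 596/885 ≈ 0.67345)
v(Z) = Z**3
D = 128
O(K) = -499 - K (O(K) = 2 - (K - 1*(-501)) = 2 - (K + 501) = 2 - (501 + K) = 2 + (-501 - K) = -499 - K)
O(D)/v(S) = (-499 - 1*128)/((596/885)**3) = (-499 - 128)/(211708736/693154125) = -627*693154125/211708736 = -434607636375/211708736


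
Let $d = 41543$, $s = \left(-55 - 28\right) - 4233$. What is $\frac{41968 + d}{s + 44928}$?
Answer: $\frac{83511}{40612} \approx 2.0563$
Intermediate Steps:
$s = -4316$ ($s = -83 - 4233 = -4316$)
$\frac{41968 + d}{s + 44928} = \frac{41968 + 41543}{-4316 + 44928} = \frac{83511}{40612}$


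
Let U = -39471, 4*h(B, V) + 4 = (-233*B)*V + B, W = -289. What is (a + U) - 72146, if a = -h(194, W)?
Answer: -3377509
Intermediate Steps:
h(B, V) = -1 + B/4 - 233*B*V/4 (h(B, V) = -1 + ((-233*B)*V + B)/4 = -1 + (-233*B*V + B)/4 = -1 + (B - 233*B*V)/4 = -1 + (B/4 - 233*B*V/4) = -1 + B/4 - 233*B*V/4)
a = -3265892 (a = -(-1 + (1/4)*194 - 233/4*194*(-289)) = -(-1 + 97/2 + 6531689/2) = -1*3265892 = -3265892)
(a + U) - 72146 = (-3265892 - 39471) - 72146 = -3305363 - 72146 = -3377509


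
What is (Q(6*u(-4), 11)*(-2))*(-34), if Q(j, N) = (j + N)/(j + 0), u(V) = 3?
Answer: 986/9 ≈ 109.56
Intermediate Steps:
Q(j, N) = (N + j)/j
(Q(6*u(-4), 11)*(-2))*(-34) = (((11 + 6*3)/((6*3)))*(-2))*(-34) = (((11 + 18)/18)*(-2))*(-34) = (((1/18)*29)*(-2))*(-34) = ((29/18)*(-2))*(-34) = -29/9*(-34) = 986/9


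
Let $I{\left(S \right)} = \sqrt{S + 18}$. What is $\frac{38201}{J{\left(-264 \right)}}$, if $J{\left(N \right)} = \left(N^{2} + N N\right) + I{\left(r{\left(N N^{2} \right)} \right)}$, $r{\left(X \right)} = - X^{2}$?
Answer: $\frac{295828544}{18809444966399} - \frac{38201 i \sqrt{37616731029502}}{112856669798394} \approx 1.5728 \cdot 10^{-5} - 0.0020761 i$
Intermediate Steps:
$I{\left(S \right)} = \sqrt{18 + S}$
$J{\left(N \right)} = \sqrt{18 - N^{6}} + 2 N^{2}$ ($J{\left(N \right)} = \left(N^{2} + N N\right) + \sqrt{18 - \left(N N^{2}\right)^{2}} = \left(N^{2} + N^{2}\right) + \sqrt{18 - \left(N^{3}\right)^{2}} = 2 N^{2} + \sqrt{18 - N^{6}} = \sqrt{18 - N^{6}} + 2 N^{2}$)
$\frac{38201}{J{\left(-264 \right)}} = \frac{38201}{\sqrt{18 - \left(-264\right)^{6}} + 2 \left(-264\right)^{2}} = \frac{38201}{\sqrt{18 - 338550579265536} + 2 \cdot 69696} = \frac{38201}{\sqrt{18 - 338550579265536} + 139392} = \frac{38201}{\sqrt{-338550579265518} + 139392} = \frac{38201}{3 i \sqrt{37616731029502} + 139392} = \frac{38201}{139392 + 3 i \sqrt{37616731029502}}$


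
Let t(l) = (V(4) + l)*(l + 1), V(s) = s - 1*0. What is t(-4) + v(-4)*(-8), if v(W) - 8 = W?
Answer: -32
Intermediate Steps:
v(W) = 8 + W
V(s) = s (V(s) = s + 0 = s)
t(l) = (1 + l)*(4 + l) (t(l) = (4 + l)*(l + 1) = (4 + l)*(1 + l) = (1 + l)*(4 + l))
t(-4) + v(-4)*(-8) = (4 + (-4)² + 5*(-4)) + (8 - 4)*(-8) = (4 + 16 - 20) + 4*(-8) = 0 - 32 = -32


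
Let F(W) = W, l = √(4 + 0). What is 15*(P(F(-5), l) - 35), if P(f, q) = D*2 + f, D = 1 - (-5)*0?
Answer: -570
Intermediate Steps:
l = 2 (l = √4 = 2)
D = 1 (D = 1 - 1*0 = 1 + 0 = 1)
P(f, q) = 2 + f (P(f, q) = 1*2 + f = 2 + f)
15*(P(F(-5), l) - 35) = 15*((2 - 5) - 35) = 15*(-3 - 35) = 15*(-38) = -570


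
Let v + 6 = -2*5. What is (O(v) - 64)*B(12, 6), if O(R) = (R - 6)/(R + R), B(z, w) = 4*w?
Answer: -3039/2 ≈ -1519.5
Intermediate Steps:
v = -16 (v = -6 - 2*5 = -6 - 10 = -16)
O(R) = (-6 + R)/(2*R) (O(R) = (-6 + R)/((2*R)) = (-6 + R)*(1/(2*R)) = (-6 + R)/(2*R))
(O(v) - 64)*B(12, 6) = ((½)*(-6 - 16)/(-16) - 64)*(4*6) = ((½)*(-1/16)*(-22) - 64)*24 = (11/16 - 64)*24 = -1013/16*24 = -3039/2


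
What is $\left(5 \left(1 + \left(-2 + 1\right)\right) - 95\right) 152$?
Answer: $-14440$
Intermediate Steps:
$\left(5 \left(1 + \left(-2 + 1\right)\right) - 95\right) 152 = \left(5 \left(1 - 1\right) - 95\right) 152 = \left(5 \cdot 0 - 95\right) 152 = \left(0 - 95\right) 152 = \left(-95\right) 152 = -14440$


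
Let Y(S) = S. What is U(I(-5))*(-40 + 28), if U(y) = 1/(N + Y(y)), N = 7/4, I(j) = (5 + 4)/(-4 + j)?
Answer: -16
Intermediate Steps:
I(j) = 9/(-4 + j)
N = 7/4 (N = 7*(¼) = 7/4 ≈ 1.7500)
U(y) = 1/(7/4 + y)
U(I(-5))*(-40 + 28) = (4/(7 + 4*(9/(-4 - 5))))*(-40 + 28) = (4/(7 + 4*(9/(-9))))*(-12) = (4/(7 + 4*(9*(-⅑))))*(-12) = (4/(7 + 4*(-1)))*(-12) = (4/(7 - 4))*(-12) = (4/3)*(-12) = -16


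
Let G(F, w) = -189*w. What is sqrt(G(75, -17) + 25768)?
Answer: sqrt(28981) ≈ 170.24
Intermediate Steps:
sqrt(G(75, -17) + 25768) = sqrt(-189*(-17) + 25768) = sqrt(3213 + 25768) = sqrt(28981)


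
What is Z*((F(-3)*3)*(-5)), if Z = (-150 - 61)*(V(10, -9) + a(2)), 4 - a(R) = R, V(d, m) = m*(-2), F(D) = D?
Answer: -189900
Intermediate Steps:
V(d, m) = -2*m
a(R) = 4 - R
Z = -4220 (Z = (-150 - 61)*(-2*(-9) + (4 - 1*2)) = -211*(18 + (4 - 2)) = -211*(18 + 2) = -211*20 = -4220)
Z*((F(-3)*3)*(-5)) = -4220*(-3*3)*(-5) = -(-37980)*(-5) = -4220*45 = -189900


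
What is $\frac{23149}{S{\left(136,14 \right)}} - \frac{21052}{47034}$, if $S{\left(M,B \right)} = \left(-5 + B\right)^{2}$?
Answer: $\frac{20131201}{70551} \approx 285.34$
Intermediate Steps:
$\frac{23149}{S{\left(136,14 \right)}} - \frac{21052}{47034} = \frac{23149}{\left(-5 + 14\right)^{2}} - \frac{21052}{47034} = \frac{23149}{9^{2}} - \frac{10526}{23517} = \frac{23149}{81} - \frac{10526}{23517} = \frac{20131201}{70551}$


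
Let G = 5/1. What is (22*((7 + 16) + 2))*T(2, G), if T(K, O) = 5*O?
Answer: 13750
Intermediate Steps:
G = 5 (G = 5*1 = 5)
(22*((7 + 16) + 2))*T(2, G) = (22*((7 + 16) + 2))*(5*5) = (22*(23 + 2))*25 = (22*25)*25 = 550*25 = 13750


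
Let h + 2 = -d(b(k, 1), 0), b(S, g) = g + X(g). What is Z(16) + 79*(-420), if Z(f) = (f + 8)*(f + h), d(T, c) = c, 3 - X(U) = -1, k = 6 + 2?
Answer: -32844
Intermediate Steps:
k = 8
X(U) = 4 (X(U) = 3 - 1*(-1) = 3 + 1 = 4)
b(S, g) = 4 + g (b(S, g) = g + 4 = 4 + g)
h = -2 (h = -2 - 1*0 = -2 + 0 = -2)
Z(f) = (-2 + f)*(8 + f) (Z(f) = (f + 8)*(f - 2) = (8 + f)*(-2 + f) = (-2 + f)*(8 + f))
Z(16) + 79*(-420) = (-16 + 16² + 6*16) + 79*(-420) = (-16 + 256 + 96) - 33180 = 336 - 33180 = -32844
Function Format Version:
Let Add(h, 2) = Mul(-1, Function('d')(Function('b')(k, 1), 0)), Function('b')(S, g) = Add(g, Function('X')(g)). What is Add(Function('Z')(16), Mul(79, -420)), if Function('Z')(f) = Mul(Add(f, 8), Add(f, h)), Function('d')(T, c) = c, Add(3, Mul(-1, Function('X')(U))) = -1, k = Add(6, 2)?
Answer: -32844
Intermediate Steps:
k = 8
Function('X')(U) = 4 (Function('X')(U) = Add(3, Mul(-1, -1)) = Add(3, 1) = 4)
Function('b')(S, g) = Add(4, g) (Function('b')(S, g) = Add(g, 4) = Add(4, g))
h = -2 (h = Add(-2, Mul(-1, 0)) = Add(-2, 0) = -2)
Function('Z')(f) = Mul(Add(-2, f), Add(8, f)) (Function('Z')(f) = Mul(Add(f, 8), Add(f, -2)) = Mul(Add(8, f), Add(-2, f)) = Mul(Add(-2, f), Add(8, f)))
Add(Function('Z')(16), Mul(79, -420)) = Add(Add(-16, Pow(16, 2), Mul(6, 16)), Mul(79, -420)) = Add(Add(-16, 256, 96), -33180) = Add(336, -33180) = -32844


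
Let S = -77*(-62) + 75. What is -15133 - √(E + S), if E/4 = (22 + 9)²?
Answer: -15133 - √8693 ≈ -15226.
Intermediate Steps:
S = 4849 (S = 4774 + 75 = 4849)
E = 3844 (E = 4*(22 + 9)² = 4*31² = 4*961 = 3844)
-15133 - √(E + S) = -15133 - √(3844 + 4849) = -15133 - √8693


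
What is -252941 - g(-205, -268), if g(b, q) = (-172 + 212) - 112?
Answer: -252869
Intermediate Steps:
g(b, q) = -72 (g(b, q) = 40 - 112 = -72)
-252941 - g(-205, -268) = -252941 - 1*(-72) = -252941 + 72 = -252869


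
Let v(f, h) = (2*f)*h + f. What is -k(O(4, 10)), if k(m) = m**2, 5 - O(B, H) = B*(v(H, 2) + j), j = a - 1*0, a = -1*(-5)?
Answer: -46225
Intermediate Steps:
a = 5
v(f, h) = f + 2*f*h (v(f, h) = 2*f*h + f = f + 2*f*h)
j = 5 (j = 5 - 1*0 = 5 + 0 = 5)
O(B, H) = 5 - B*(5 + 5*H) (O(B, H) = 5 - B*(H*(1 + 2*2) + 5) = 5 - B*(H*(1 + 4) + 5) = 5 - B*(H*5 + 5) = 5 - B*(5*H + 5) = 5 - B*(5 + 5*H))
-k(O(4, 10)) = -(5 - 5*4 - 5*4*10)**2 = -(5 - 20 - 200)**2 = -1*(-215)**2 = -1*46225 = -46225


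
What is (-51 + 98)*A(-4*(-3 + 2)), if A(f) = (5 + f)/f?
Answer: 423/4 ≈ 105.75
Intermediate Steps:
A(f) = (5 + f)/f
(-51 + 98)*A(-4*(-3 + 2)) = (-51 + 98)*((5 - 4*(-3 + 2))/((-4*(-3 + 2)))) = 47*((5 - 4*(-1))/((-4*(-1)))) = 47*((5 + 4)/4) = 47*((¼)*9) = 47*(9/4) = 423/4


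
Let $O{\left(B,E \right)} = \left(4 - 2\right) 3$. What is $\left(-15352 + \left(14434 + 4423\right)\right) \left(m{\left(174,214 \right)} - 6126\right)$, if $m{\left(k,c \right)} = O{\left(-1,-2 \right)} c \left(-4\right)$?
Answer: $-39473310$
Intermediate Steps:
$O{\left(B,E \right)} = 6$ ($O{\left(B,E \right)} = 2 \cdot 3 = 6$)
$m{\left(k,c \right)} = - 24 c$ ($m{\left(k,c \right)} = 6 c \left(-4\right) = - 24 c$)
$\left(-15352 + \left(14434 + 4423\right)\right) \left(m{\left(174,214 \right)} - 6126\right) = \left(-15352 + \left(14434 + 4423\right)\right) \left(\left(-24\right) 214 - 6126\right) = \left(-15352 + 18857\right) \left(-5136 - 6126\right) = 3505 \left(-11262\right) = -39473310$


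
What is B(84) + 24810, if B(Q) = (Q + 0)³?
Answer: 617514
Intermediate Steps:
B(Q) = Q³
B(84) + 24810 = 84³ + 24810 = 592704 + 24810 = 617514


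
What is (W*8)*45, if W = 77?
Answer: 27720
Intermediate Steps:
(W*8)*45 = (77*8)*45 = 616*45 = 27720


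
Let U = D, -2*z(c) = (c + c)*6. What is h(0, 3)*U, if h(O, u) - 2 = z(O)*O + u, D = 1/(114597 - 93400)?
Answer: 5/21197 ≈ 0.00023588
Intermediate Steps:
D = 1/21197 ≈ 4.7176e-5
z(c) = -6*c (z(c) = -(c + c)*6/2 = -2*c*6/2 = -6*c)
U = 1/21197 ≈ 4.7176e-5
h(O, u) = 2 + u - 6*O² (h(O, u) = 2 + ((-6*O)*O + u) = 2 + (-6*O² + u) = 2 + (u - 6*O²) = 2 + u - 6*O²)
h(0, 3)*U = (2 + 3 - 6*0²)*(1/21197) = (2 + 3 - 6*0)*(1/21197) = (2 + 3 + 0)*(1/21197) = 5*(1/21197) = 5/21197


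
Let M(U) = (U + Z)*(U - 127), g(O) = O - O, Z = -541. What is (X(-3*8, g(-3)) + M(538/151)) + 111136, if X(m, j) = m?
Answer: 4046075479/22801 ≈ 1.7745e+5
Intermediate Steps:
g(O) = 0
M(U) = (-541 + U)*(-127 + U) (M(U) = (U - 541)*(U - 127) = (-541 + U)*(-127 + U))
(X(-3*8, g(-3)) + M(538/151)) + 111136 = (-3*8 + (68707 + (538/151)² - 359384/151)) + 111136 = (-24 + (68707 + (538*(1/151))² - 359384/151)) + 111136 = (-24 + (68707 + (538/151)² - 668*538/151)) + 111136 = (-24 + (68707 + 289444/22801 - 359384/151)) + 111136 = (-24 + 1512610767/22801) + 111136 = 1512063543/22801 + 111136 = 4046075479/22801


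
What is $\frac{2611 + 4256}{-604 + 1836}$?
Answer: $\frac{981}{176} \approx 5.5739$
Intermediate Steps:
$\frac{2611 + 4256}{-604 + 1836} = \frac{6867}{1232} = 6867 \cdot \frac{1}{1232} = \frac{981}{176}$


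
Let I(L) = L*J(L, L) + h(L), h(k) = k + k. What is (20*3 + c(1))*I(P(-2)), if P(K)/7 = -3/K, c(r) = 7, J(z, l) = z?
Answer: 35175/4 ≈ 8793.8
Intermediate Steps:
P(K) = -21/K (P(K) = 7*(-3/K) = -21/K)
h(k) = 2*k
I(L) = L**2 + 2*L (I(L) = L*L + 2*L = L**2 + 2*L)
(20*3 + c(1))*I(P(-2)) = (20*3 + 7)*((-21/(-2))*(2 - 21/(-2))) = (60 + 7)*((-21*(-1/2))*(2 - 21*(-1/2))) = 67*(21*(2 + 21/2)/2) = 67*((21/2)*(25/2)) = 67*(525/4) = 35175/4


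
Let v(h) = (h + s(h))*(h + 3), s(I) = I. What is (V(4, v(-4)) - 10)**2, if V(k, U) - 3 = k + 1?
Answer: 4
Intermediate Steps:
v(h) = 2*h*(3 + h) (v(h) = (h + h)*(h + 3) = (2*h)*(3 + h) = 2*h*(3 + h))
V(k, U) = 4 + k (V(k, U) = 3 + (k + 1) = 3 + (1 + k) = 4 + k)
(V(4, v(-4)) - 10)**2 = ((4 + 4) - 10)**2 = (8 - 10)**2 = (-2)**2 = 4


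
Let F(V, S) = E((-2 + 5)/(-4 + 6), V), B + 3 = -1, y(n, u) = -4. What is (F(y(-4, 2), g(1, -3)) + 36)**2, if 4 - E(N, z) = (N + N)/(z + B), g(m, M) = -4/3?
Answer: 104329/64 ≈ 1630.1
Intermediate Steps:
B = -4 (B = -3 - 1 = -4)
g(m, M) = -4/3 (g(m, M) = -4*1/3 = -4/3)
E(N, z) = 4 - 2*N/(-4 + z) (E(N, z) = 4 - (N + N)/(z - 4) = 4 - 2*N/(-4 + z))
F(V, S) = 2*(-19/2 + 2*V)/(-4 + V) (F(V, S) = 2*(-8 - (-2 + 5)/(-4 + 6) + 2*V)/(-4 + V) = 2*(-8 - 3/2 + 2*V)/(-4 + V) = 2*(-19/2 + 2*V)/(-4 + V))
(F(y(-4, 2), g(1, -3)) + 36)**2 = ((-19 + 4*(-4))/(-4 - 4) + 36)**2 = ((-19 - 16)/(-8) + 36)**2 = (-1/8*(-35) + 36)**2 = (35/8 + 36)**2 = (323/8)**2 = 104329/64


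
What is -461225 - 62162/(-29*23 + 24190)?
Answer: -10849457837/23523 ≈ -4.6123e+5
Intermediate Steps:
-461225 - 62162/(-29*23 + 24190) = -461225 - 62162/(-667 + 24190) = -461225 - 62162/23523 = -10849457837/23523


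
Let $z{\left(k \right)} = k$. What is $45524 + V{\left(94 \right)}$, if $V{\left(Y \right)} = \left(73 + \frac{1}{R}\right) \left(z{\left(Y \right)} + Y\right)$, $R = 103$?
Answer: $\frac{6102732}{103} \approx 59250.0$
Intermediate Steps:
$V{\left(Y \right)} = \frac{15040 Y}{103}$ ($V{\left(Y \right)} = \left(73 + \frac{1}{103}\right) \left(Y + Y\right) = \left(73 + \frac{1}{103}\right) 2 Y = \frac{7520 \cdot 2 Y}{103} = \frac{15040 Y}{103}$)
$45524 + V{\left(94 \right)} = 45524 + \frac{15040}{103} \cdot 94 = 45524 + \frac{1413760}{103} = \frac{6102732}{103}$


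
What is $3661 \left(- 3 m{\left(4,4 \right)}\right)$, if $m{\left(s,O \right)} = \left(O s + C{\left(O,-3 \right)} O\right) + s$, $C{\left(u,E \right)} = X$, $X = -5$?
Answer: $0$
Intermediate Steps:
$C{\left(u,E \right)} = -5$
$m{\left(s,O \right)} = s - 5 O + O s$ ($m{\left(s,O \right)} = \left(O s - 5 O\right) + s = \left(- 5 O + O s\right) + s = s - 5 O + O s$)
$3661 \left(- 3 m{\left(4,4 \right)}\right) = 3661 \left(- 3 \left(4 - 20 + 4 \cdot 4\right)\right) = 3661 \left(- 3 \left(4 - 20 + 16\right)\right) = 3661 \left(\left(-3\right) 0\right) = 3661 \cdot 0 = 0$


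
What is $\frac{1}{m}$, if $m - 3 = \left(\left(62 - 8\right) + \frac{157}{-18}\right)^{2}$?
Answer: $\frac{324}{665197} \approx 0.00048707$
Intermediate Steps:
$m = \frac{665197}{324}$ ($m = 3 + \left(\left(62 - 8\right) + \frac{157}{-18}\right)^{2} = 3 + \left(54 + 157 \left(- \frac{1}{18}\right)\right)^{2} = 3 + \left(54 - \frac{157}{18}\right)^{2} = 3 + \left(\frac{815}{18}\right)^{2} = 3 + \frac{664225}{324} = \frac{665197}{324} \approx 2053.1$)
$\frac{1}{m} = \frac{1}{\frac{665197}{324}} = \frac{324}{665197}$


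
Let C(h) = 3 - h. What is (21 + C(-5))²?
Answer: 841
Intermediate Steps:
(21 + C(-5))² = (21 + (3 - 1*(-5)))² = (21 + (3 + 5))² = (21 + 8)² = 29² = 841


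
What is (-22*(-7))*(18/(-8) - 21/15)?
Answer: -5621/10 ≈ -562.10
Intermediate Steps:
(-22*(-7))*(18/(-8) - 21/15) = 154*(18*(-1/8) - 21*1/15) = 154*(-9/4 - 7/5) = 154*(-73/20) = -5621/10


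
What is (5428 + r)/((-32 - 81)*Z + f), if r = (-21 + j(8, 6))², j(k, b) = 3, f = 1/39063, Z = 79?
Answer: -28086297/43589425 ≈ -0.64434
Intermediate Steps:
f = 1/39063 ≈ 2.5600e-5
r = 324 (r = (-21 + 3)² = (-18)² = 324)
(5428 + r)/((-32 - 81)*Z + f) = (5428 + 324)/((-32 - 81)*79 + 1/39063) = 5752/(-113*79 + 1/39063) = 5752/(-8927 + 1/39063) = 5752/(-348715400/39063) = 5752*(-39063/348715400) = -28086297/43589425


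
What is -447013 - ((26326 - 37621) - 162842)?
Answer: -272876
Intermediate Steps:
-447013 - ((26326 - 37621) - 162842) = -447013 - (-11295 - 162842) = -447013 - 1*(-174137) = -447013 + 174137 = -272876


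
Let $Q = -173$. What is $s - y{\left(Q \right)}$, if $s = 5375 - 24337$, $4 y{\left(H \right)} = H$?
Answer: $- \frac{75675}{4} \approx -18919.0$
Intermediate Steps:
$y{\left(H \right)} = \frac{H}{4}$
$s = -18962$ ($s = 5375 - 24337 = -18962$)
$s - y{\left(Q \right)} = -18962 - \frac{1}{4} \left(-173\right) = -18962 - - \frac{173}{4} = -18962 + \frac{173}{4} = - \frac{75675}{4}$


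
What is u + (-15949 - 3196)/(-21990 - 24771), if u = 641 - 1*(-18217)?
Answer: 881838083/46761 ≈ 18858.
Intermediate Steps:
u = 18858 (u = 641 + 18217 = 18858)
u + (-15949 - 3196)/(-21990 - 24771) = 18858 + (-15949 - 3196)/(-21990 - 24771) = 18858 - 19145/(-46761) = 18858 - 19145*(-1/46761) = 18858 + 19145/46761 = 881838083/46761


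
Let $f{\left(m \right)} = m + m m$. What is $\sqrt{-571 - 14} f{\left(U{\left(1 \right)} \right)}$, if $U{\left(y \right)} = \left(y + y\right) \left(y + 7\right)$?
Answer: $816 i \sqrt{65} \approx 6578.8 i$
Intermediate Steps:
$U{\left(y \right)} = 2 y \left(7 + y\right)$
$f{\left(m \right)} = m + m^{2}$
$\sqrt{-571 - 14} f{\left(U{\left(1 \right)} \right)} = \sqrt{-571 - 14} \cdot 2 \cdot 1 \left(7 + 1\right) \left(1 + 2 \cdot 1 \left(7 + 1\right)\right) = \sqrt{-585} \cdot 2 \cdot 1 \cdot 8 \left(1 + 2 \cdot 1 \cdot 8\right) = 3 i \sqrt{65} \cdot 16 \left(1 + 16\right) = 3 i \sqrt{65} \cdot 16 \cdot 17 = 3 i \sqrt{65} \cdot 272 = 816 i \sqrt{65}$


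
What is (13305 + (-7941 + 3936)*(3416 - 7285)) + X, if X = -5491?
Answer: 15503159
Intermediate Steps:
(13305 + (-7941 + 3936)*(3416 - 7285)) + X = (13305 + (-7941 + 3936)*(3416 - 7285)) - 5491 = (13305 - 4005*(-3869)) - 5491 = (13305 + 15495345) - 5491 = 15508650 - 5491 = 15503159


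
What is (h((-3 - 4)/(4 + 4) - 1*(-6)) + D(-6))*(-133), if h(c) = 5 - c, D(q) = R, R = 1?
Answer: -931/8 ≈ -116.38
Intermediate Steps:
D(q) = 1
(h((-3 - 4)/(4 + 4) - 1*(-6)) + D(-6))*(-133) = ((5 - ((-3 - 4)/(4 + 4) - 1*(-6))) + 1)*(-133) = ((5 - (-7/8 + 6)) + 1)*(-133) = ((5 - 1*41/8) + 1)*(-133) = ((5 - 41/8) + 1)*(-133) = (-⅛ + 1)*(-133) = (7/8)*(-133) = -931/8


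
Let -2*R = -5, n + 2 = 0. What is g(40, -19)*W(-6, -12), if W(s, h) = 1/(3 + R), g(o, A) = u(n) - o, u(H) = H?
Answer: -84/11 ≈ -7.6364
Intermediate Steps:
n = -2 (n = -2 + 0 = -2)
R = 5/2 (R = -1/2*(-5) = 5/2 ≈ 2.5000)
g(o, A) = -2 - o
W(s, h) = 2/11 (W(s, h) = 1/(3 + 5/2) = 1/(11/2) = 2/11)
g(40, -19)*W(-6, -12) = (-2 - 1*40)*(2/11) = (-2 - 40)*(2/11) = -42*2/11 = -84/11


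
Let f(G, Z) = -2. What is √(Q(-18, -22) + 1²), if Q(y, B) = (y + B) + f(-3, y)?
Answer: I*√41 ≈ 6.4031*I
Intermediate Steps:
Q(y, B) = -2 + B + y (Q(y, B) = (y + B) - 2 = (B + y) - 2 = -2 + B + y)
√(Q(-18, -22) + 1²) = √((-2 - 22 - 18) + 1²) = √(-42 + 1) = √(-41) = I*√41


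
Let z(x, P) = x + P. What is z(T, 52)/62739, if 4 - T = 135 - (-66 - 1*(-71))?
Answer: -74/62739 ≈ -0.0011795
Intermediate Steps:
T = -126 (T = 4 - (135 - (-66 - 1*(-71))) = 4 - (135 - (-66 + 71)) = 4 - (135 - 1*5) = 4 - (135 - 5) = 4 - 1*130 = 4 - 130 = -126)
z(x, P) = P + x
z(T, 52)/62739 = (52 - 126)/62739 = -74*1/62739 = -74/62739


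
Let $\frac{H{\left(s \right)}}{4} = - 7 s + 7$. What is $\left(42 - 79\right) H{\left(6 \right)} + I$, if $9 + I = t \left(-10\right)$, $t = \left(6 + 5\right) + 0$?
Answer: $5061$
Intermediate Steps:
$t = 11$ ($t = 11 + 0 = 11$)
$H{\left(s \right)} = 28 - 28 s$ ($H{\left(s \right)} = 4 \left(- 7 s + 7\right) = 4 \left(7 - 7 s\right) = 28 - 28 s$)
$I = -119$ ($I = -9 + 11 \left(-10\right) = -9 - 110 = -119$)
$\left(42 - 79\right) H{\left(6 \right)} + I = \left(42 - 79\right) \left(28 - 168\right) - 119 = \left(-37\right) \left(-140\right) - 119 = 5180 - 119 = 5061$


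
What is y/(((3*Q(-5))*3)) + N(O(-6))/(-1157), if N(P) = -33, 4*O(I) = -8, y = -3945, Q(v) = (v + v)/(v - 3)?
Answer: -1217065/3471 ≈ -350.64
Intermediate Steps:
Q(v) = 2*v/(-3 + v) (Q(v) = (2*v)/(-3 + v) = 2*v/(-3 + v))
O(I) = -2 (O(I) = (¼)*(-8) = -2)
y/(((3*Q(-5))*3)) + N(O(-6))/(-1157) = -3945/((3*(2*(-5)/(-3 - 5)))*3) - 33/(-1157) = -3945/((3*(2*(-5)/(-8)))*3) - 33*(-1/1157) = -3945/((3*(2*(-5)*(-⅛)))*3) + 33/1157 = -3945/((3*(5/4))*3) + 33/1157 = -3945/((15/4)*3) + 33/1157 = -3945/45/4 + 33/1157 = -3945*4/45 + 33/1157 = -1052/3 + 33/1157 = -1217065/3471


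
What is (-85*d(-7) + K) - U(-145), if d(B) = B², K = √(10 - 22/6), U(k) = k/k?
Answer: -4166 + √57/3 ≈ -4163.5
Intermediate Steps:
U(k) = 1
K = √57/3 (K = √(10 - 22*⅙) = √(10 - 11/3) = √(19/3) = √57/3 ≈ 2.5166)
(-85*d(-7) + K) - U(-145) = (-85*(-7)² + √57/3) - 1*1 = (-85*49 + √57/3) - 1 = (-4165 + √57/3) - 1 = -4166 + √57/3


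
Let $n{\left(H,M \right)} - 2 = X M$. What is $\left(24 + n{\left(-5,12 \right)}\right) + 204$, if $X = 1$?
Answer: $242$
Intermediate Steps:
$n{\left(H,M \right)} = 2 + M$ ($n{\left(H,M \right)} = 2 + 1 M = 2 + M$)
$\left(24 + n{\left(-5,12 \right)}\right) + 204 = \left(24 + \left(2 + 12\right)\right) + 204 = \left(24 + 14\right) + 204 = 38 + 204 = 242$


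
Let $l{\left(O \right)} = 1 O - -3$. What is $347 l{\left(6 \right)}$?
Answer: $3123$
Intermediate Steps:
$l{\left(O \right)} = 3 + O$ ($l{\left(O \right)} = O + 3 = 3 + O$)
$347 l{\left(6 \right)} = 347 \left(3 + 6\right) = 347 \cdot 9 = 3123$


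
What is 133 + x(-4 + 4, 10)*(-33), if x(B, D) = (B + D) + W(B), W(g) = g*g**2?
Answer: -197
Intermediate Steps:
W(g) = g**3
x(B, D) = B + D + B**3 (x(B, D) = (B + D) + B**3 = B + D + B**3)
133 + x(-4 + 4, 10)*(-33) = 133 + ((-4 + 4) + 10 + (-4 + 4)**3)*(-33) = 133 + (0 + 10 + 0**3)*(-33) = 133 + (0 + 10 + 0)*(-33) = 133 + 10*(-33) = 133 - 330 = -197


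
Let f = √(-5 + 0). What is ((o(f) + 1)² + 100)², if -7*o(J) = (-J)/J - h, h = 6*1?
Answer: 10816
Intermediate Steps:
h = 6
f = I*√5 (f = √(-5) = I*√5 ≈ 2.2361*I)
o(J) = 1 (o(J) = -((-J)/J - 1*6)/7 = -(-1 - 6)/7 = -⅐*(-7) = 1)
((o(f) + 1)² + 100)² = ((1 + 1)² + 100)² = (2² + 100)² = (4 + 100)² = 104² = 10816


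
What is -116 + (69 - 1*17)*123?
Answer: 6280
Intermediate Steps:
-116 + (69 - 1*17)*123 = -116 + (69 - 17)*123 = -116 + 52*123 = -116 + 6396 = 6280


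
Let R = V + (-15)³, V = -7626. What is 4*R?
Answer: -44004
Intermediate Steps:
R = -11001 (R = -7626 + (-15)³ = -7626 - 3375 = -11001)
4*R = 4*(-11001) = -44004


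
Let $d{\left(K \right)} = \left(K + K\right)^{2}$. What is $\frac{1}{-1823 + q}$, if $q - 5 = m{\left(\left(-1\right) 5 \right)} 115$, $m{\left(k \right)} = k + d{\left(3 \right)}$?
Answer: $\frac{1}{1747} \approx 0.00057241$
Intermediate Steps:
$d{\left(K \right)} = 4 K^{2}$ ($d{\left(K \right)} = \left(2 K\right)^{2} = 4 K^{2}$)
$m{\left(k \right)} = 36 + k$ ($m{\left(k \right)} = k + 4 \cdot 3^{2} = k + 4 \cdot 9 = k + 36 = 36 + k$)
$q = 3570$ ($q = 5 + \left(36 - 5\right) 115 = 5 + 31 \cdot 115 = 5 + 3565 = 3570$)
$\frac{1}{-1823 + q} = \frac{1}{-1823 + 3570} = \frac{1}{1747}$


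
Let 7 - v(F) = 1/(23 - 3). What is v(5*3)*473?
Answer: 65747/20 ≈ 3287.4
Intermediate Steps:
v(F) = 139/20 (v(F) = 7 - 1/(23 - 3) = 7 - 1/20 = 139/20)
v(5*3)*473 = (139/20)*473 = 65747/20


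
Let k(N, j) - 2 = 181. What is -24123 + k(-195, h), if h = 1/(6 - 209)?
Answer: -23940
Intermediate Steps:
h = -1/203 (h = 1/(-203) = -1/203 ≈ -0.0049261)
k(N, j) = 183 (k(N, j) = 2 + 181 = 183)
-24123 + k(-195, h) = -24123 + 183 = -23940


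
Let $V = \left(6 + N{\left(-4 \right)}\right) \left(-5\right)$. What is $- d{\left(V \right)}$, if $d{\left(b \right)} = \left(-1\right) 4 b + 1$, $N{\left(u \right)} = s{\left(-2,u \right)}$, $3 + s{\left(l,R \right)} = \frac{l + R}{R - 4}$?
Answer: $-76$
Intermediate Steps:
$s{\left(l,R \right)} = -3 + \frac{R + l}{-4 + R}$ ($s{\left(l,R \right)} = -3 + \frac{l + R}{R - 4} = -3 + \frac{R + l}{-4 + R}$)
$N{\left(u \right)} = \frac{10 - 2 u}{-4 + u}$ ($N{\left(u \right)} = \frac{12 - 2 - 2 u}{-4 + u} = \frac{10 - 2 u}{-4 + u}$)
$V = - \frac{75}{4}$ ($V = \left(6 + \frac{2 \left(5 - -4\right)}{-4 - 4}\right) \left(-5\right) = \left(6 + \frac{2 \left(5 + 4\right)}{-8}\right) \left(-5\right) = \left(6 + 2 \left(- \frac{1}{8}\right) 9\right) \left(-5\right) = \left(6 - \frac{9}{4}\right) \left(-5\right) = \frac{15}{4} \left(-5\right) = - \frac{75}{4} \approx -18.75$)
$d{\left(b \right)} = 1 - 4 b$ ($d{\left(b \right)} = - 4 b + 1 = 1 - 4 b$)
$- d{\left(V \right)} = - (1 - -75) = - (1 + 75) = \left(-1\right) 76 = -76$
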